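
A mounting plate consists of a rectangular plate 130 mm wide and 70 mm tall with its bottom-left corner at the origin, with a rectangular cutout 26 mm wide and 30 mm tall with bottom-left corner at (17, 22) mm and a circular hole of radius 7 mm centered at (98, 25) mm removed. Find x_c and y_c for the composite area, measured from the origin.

Part | A | x̄ᵢ | ȳᵢ | A·x̄ᵢ | A·ȳᵢ
plate | 9100.00 | 65.00 | 35.00 | 591500.00 | 318500.00
hole 1 | -780.00 | 30.00 | 37.00 | -23400.00 | -28860.00
hole 2 | -153.94 | 98.00 | 25.00 | -15085.93 | -3848.45
Σ | 8166.06 |  |  | 553014.07 | 285791.55
x_c = 553014.07 / 8166.06 = 67.72 mm
y_c = 285791.55 / 8166.06 = 35.00 mm

x_c = 67.72 mm, y_c = 35.00 mm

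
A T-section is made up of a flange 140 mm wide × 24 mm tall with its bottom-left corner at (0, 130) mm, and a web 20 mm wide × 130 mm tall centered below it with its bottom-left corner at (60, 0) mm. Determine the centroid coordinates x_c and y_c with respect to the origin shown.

web: A = 20 × 130 = 2600.00, centroid at (70.00, 65.00).
flange: A = 140 × 24 = 3360.00, centroid at (70.00, 142.00).
ΣA = 5960.00 mm², ΣAx_c = 417200.00 mm³, ΣAy_c = 646120.00 mm³.
x_c = 417200.00/5960.00 = 70.00 mm; y_c = 646120.00/5960.00 = 108.41 mm.

x_c = 70.00 mm, y_c = 108.41 mm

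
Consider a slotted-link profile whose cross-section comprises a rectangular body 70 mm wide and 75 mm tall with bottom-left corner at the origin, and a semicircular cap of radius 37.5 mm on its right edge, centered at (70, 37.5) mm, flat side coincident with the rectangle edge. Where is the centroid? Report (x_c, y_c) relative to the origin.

rectangular body: A = 70 × 75 = 5250.00, centroid at (35.00, 37.50).
semicircular end: A = ½π·37.5² = 2208.93, centroid at (85.92, 37.50).
ΣA = 7458.93 mm², ΣAx_c = 373531.51 mm³, ΣAy_c = 279709.96 mm³.
x_c = 373531.51/7458.93 = 50.08 mm; y_c = 279709.96/7458.93 = 37.50 mm.

x_c = 50.08 mm, y_c = 37.50 mm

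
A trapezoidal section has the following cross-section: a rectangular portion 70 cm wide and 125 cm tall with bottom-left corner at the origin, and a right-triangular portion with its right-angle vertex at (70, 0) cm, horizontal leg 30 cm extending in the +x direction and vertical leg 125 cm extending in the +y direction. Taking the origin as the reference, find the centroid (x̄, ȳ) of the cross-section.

x̄ = 42.94 cm, ȳ = 58.82 cm

Part | A | x̄ᵢ | ȳᵢ | A·x̄ᵢ | A·ȳᵢ
rectangular portion | 8750.00 | 35.00 | 62.50 | 306250.00 | 546875.00
triangular portion | 1875.00 | 80.00 | 41.67 | 150000.00 | 78125.00
Σ | 10625.00 |  |  | 456250.00 | 625000.00
x̄ = 456250.00 / 10625.00 = 42.94 cm
ȳ = 625000.00 / 10625.00 = 58.82 cm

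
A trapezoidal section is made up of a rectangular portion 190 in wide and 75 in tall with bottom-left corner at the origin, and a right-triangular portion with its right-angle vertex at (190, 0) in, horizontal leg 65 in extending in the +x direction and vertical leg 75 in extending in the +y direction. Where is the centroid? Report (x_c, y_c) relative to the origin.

rectangular portion: A = 190 × 75 = 14250.00, centroid at (95.00, 37.50).
triangular portion: A = ½·65·75 = 2437.50, centroid at (211.67, 25.00).
ΣA = 16687.50 in²
ΣAx_c = (14250.00)(95.00) + (2437.50)(211.67) = 1869687.50 in³
ΣAy_c = (14250.00)(37.50) + (2437.50)(25.00) = 595312.50 in³
x_c = 1869687.50 / 16687.50 = 112.04 in
y_c = 595312.50 / 16687.50 = 35.67 in

x_c = 112.04 in, y_c = 35.67 in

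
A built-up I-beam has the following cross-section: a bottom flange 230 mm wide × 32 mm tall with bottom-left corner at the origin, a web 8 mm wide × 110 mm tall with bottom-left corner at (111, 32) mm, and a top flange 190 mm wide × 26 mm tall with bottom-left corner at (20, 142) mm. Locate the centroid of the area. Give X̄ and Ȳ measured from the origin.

bottom flange: A = 230 × 32 = 7360.00, centroid at (115.00, 16.00).
web: A = 8 × 110 = 880.00, centroid at (115.00, 87.00).
top flange: A = 190 × 26 = 4940.00, centroid at (115.00, 155.00).
ΣA = 13180.00 mm²
ΣAX̄ = (7360.00)(115.00) + (880.00)(115.00) + (4940.00)(115.00) = 1515700.00 mm³
ΣAȲ = (7360.00)(16.00) + (880.00)(87.00) + (4940.00)(155.00) = 960020.00 mm³
X̄ = 1515700.00 / 13180.00 = 115.00 mm
Ȳ = 960020.00 / 13180.00 = 72.84 mm

X̄ = 115.00 mm, Ȳ = 72.84 mm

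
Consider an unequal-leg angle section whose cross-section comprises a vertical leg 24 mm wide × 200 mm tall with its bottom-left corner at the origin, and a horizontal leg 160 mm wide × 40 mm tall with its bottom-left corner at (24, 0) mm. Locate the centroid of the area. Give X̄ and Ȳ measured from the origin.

vertical leg: A = 24 × 200 = 4800.00, centroid at (12.00, 100.00).
horizontal leg: A = 160 × 40 = 6400.00, centroid at (104.00, 20.00).
ΣA = 11200.00 mm²
ΣAX̄ = (4800.00)(12.00) + (6400.00)(104.00) = 723200.00 mm³
ΣAȲ = (4800.00)(100.00) + (6400.00)(20.00) = 608000.00 mm³
X̄ = 723200.00 / 11200.00 = 64.57 mm
Ȳ = 608000.00 / 11200.00 = 54.29 mm

X̄ = 64.57 mm, Ȳ = 54.29 mm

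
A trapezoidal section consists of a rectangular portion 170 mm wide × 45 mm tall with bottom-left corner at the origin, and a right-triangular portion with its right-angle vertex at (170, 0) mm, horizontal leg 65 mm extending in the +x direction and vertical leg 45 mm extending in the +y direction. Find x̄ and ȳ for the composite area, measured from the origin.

x̄ = 102.12 mm, ȳ = 21.30 mm

Part | A | x̄ᵢ | ȳᵢ | A·x̄ᵢ | A·ȳᵢ
rectangular portion | 7650.00 | 85.00 | 22.50 | 650250.00 | 172125.00
triangular portion | 1462.50 | 191.67 | 15.00 | 280312.50 | 21937.50
Σ | 9112.50 |  |  | 930562.50 | 194062.50
x̄ = 930562.50 / 9112.50 = 102.12 mm
ȳ = 194062.50 / 9112.50 = 21.30 mm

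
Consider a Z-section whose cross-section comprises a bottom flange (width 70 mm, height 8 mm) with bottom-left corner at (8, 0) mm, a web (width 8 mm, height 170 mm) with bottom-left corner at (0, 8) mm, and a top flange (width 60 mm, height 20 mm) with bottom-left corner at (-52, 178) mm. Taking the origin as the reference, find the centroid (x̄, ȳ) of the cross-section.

bottom flange: A = 70 × 8 = 560.00, centroid at (43.00, 4.00).
web: A = 8 × 170 = 1360.00, centroid at (4.00, 93.00).
top flange: A = 60 × 20 = 1200.00, centroid at (-22.00, 188.00).
ΣA = 3120.00 mm²
ΣAx̄ = (560.00)(43.00) + (1360.00)(4.00) + (1200.00)(-22.00) = 3120.00 mm³
ΣAȳ = (560.00)(4.00) + (1360.00)(93.00) + (1200.00)(188.00) = 354320.00 mm³
x̄ = 3120.00 / 3120.00 = 1.00 mm
ȳ = 354320.00 / 3120.00 = 113.56 mm

x̄ = 1.00 mm, ȳ = 113.56 mm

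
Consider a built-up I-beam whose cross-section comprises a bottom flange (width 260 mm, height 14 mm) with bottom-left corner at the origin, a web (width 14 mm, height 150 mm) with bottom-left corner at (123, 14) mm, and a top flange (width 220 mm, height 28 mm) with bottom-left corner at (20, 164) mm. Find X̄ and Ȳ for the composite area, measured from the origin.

X̄ = 130.00 mm, Ȳ = 109.99 mm

bottom flange: A = 260 × 14 = 3640.00, centroid at (130.00, 7.00).
web: A = 14 × 150 = 2100.00, centroid at (130.00, 89.00).
top flange: A = 220 × 28 = 6160.00, centroid at (130.00, 178.00).
ΣA = 11900.00 mm², ΣAX̄ = 1547000.00 mm³, ΣAȲ = 1308860.00 mm³.
X̄ = 1547000.00/11900.00 = 130.00 mm; Ȳ = 1308860.00/11900.00 = 109.99 mm.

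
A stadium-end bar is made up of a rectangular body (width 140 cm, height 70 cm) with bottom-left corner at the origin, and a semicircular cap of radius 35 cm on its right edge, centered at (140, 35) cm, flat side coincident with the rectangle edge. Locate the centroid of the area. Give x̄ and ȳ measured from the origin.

x̄ = 83.93 cm, ȳ = 35.00 cm

rectangular body: A = 140 × 70 = 9800.00, centroid at (70.00, 35.00).
semicircular end: A = ½π·35² = 1924.23, centroid at (154.85, 35.00).
ΣA = 11724.23 cm²
ΣAx̄ = (9800.00)(70.00) + (1924.23)(154.85) = 983974.90 cm³
ΣAȳ = (9800.00)(35.00) + (1924.23)(35.00) = 410347.89 cm³
x̄ = 983974.90 / 11724.23 = 83.93 cm
ȳ = 410347.89 / 11724.23 = 35.00 cm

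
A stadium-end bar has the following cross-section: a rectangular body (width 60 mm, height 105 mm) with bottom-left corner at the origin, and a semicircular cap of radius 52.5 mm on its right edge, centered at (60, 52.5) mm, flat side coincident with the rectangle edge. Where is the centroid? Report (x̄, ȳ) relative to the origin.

x̄ = 51.29 mm, ȳ = 52.50 mm

Part | A | x̄ᵢ | ȳᵢ | A·x̄ᵢ | A·ȳᵢ
rectangular body | 6300.00 | 30.00 | 52.50 | 189000.00 | 330750.00
semicircular end | 4329.51 | 82.28 | 52.50 | 356239.19 | 227299.14
Σ | 10629.51 |  |  | 545239.19 | 558049.14
x̄ = 545239.19 / 10629.51 = 51.29 mm
ȳ = 558049.14 / 10629.51 = 52.50 mm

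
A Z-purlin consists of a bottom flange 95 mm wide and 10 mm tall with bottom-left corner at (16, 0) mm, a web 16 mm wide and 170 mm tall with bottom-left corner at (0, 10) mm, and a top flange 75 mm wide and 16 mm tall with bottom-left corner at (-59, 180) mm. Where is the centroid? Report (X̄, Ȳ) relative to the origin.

X̄ = 11.56 mm, Ȳ = 100.36 mm

Part | A | x̄ᵢ | ȳᵢ | A·x̄ᵢ | A·ȳᵢ
bottom flange | 950.00 | 63.50 | 5.00 | 60325.00 | 4750.00
web | 2720.00 | 8.00 | 95.00 | 21760.00 | 258400.00
top flange | 1200.00 | -21.50 | 188.00 | -25800.00 | 225600.00
Σ | 4870.00 |  |  | 56285.00 | 488750.00
X̄ = 56285.00 / 4870.00 = 11.56 mm
Ȳ = 488750.00 / 4870.00 = 100.36 mm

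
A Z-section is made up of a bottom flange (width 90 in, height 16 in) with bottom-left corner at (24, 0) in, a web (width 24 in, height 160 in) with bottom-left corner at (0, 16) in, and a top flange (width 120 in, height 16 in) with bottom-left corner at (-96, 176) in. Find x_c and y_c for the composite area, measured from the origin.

bottom flange: A = 90 × 16 = 1440.00, centroid at (69.00, 8.00).
web: A = 24 × 160 = 3840.00, centroid at (12.00, 96.00).
top flange: A = 120 × 16 = 1920.00, centroid at (-36.00, 184.00).
ΣA = 7200.00 in²
ΣAx_c = (1440.00)(69.00) + (3840.00)(12.00) + (1920.00)(-36.00) = 76320.00 in³
ΣAy_c = (1440.00)(8.00) + (3840.00)(96.00) + (1920.00)(184.00) = 733440.00 in³
x_c = 76320.00 / 7200.00 = 10.60 in
y_c = 733440.00 / 7200.00 = 101.87 in

x_c = 10.60 in, y_c = 101.87 in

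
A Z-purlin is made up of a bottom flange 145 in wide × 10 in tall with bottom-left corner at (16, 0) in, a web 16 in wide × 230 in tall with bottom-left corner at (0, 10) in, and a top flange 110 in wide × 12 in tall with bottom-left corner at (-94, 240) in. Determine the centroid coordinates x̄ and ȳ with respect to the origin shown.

x̄ = 16.48 in, ȳ = 122.79 in

bottom flange: A = 145 × 10 = 1450.00, centroid at (88.50, 5.00).
web: A = 16 × 230 = 3680.00, centroid at (8.00, 125.00).
top flange: A = 110 × 12 = 1320.00, centroid at (-39.00, 246.00).
ΣA = 6450.00 in²
ΣAx̄ = (1450.00)(88.50) + (3680.00)(8.00) + (1320.00)(-39.00) = 106285.00 in³
ΣAȳ = (1450.00)(5.00) + (3680.00)(125.00) + (1320.00)(246.00) = 791970.00 in³
x̄ = 106285.00 / 6450.00 = 16.48 in
ȳ = 791970.00 / 6450.00 = 122.79 in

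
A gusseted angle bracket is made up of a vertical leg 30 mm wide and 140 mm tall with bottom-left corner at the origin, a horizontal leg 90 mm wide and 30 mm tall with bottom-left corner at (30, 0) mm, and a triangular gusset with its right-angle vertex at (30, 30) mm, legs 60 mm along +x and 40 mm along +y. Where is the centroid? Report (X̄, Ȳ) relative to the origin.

X̄ = 40.19 mm, Ȳ = 47.72 mm

vertical leg: A = 30 × 140 = 4200.00, centroid at (15.00, 70.00).
horizontal leg: A = 90 × 30 = 2700.00, centroid at (75.00, 15.00).
gusset: A = ½·60·40 = 1200.00, centroid at (50.00, 43.33).
ΣA = 8100.00 mm², ΣAX̄ = 325500.00 mm³, ΣAȲ = 386500.00 mm³.
X̄ = 325500.00/8100.00 = 40.19 mm; Ȳ = 386500.00/8100.00 = 47.72 mm.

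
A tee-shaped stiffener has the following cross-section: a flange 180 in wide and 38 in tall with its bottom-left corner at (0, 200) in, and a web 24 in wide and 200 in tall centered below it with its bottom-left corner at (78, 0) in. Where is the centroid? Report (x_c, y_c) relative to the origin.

x_c = 90.00 in, y_c = 169.93 in

Part | A | x̄ᵢ | ȳᵢ | A·x̄ᵢ | A·ȳᵢ
web | 4800.00 | 90.00 | 100.00 | 432000.00 | 480000.00
flange | 6840.00 | 90.00 | 219.00 | 615600.00 | 1497960.00
Σ | 11640.00 |  |  | 1047600.00 | 1977960.00
x_c = 1047600.00 / 11640.00 = 90.00 in
y_c = 1977960.00 / 11640.00 = 169.93 in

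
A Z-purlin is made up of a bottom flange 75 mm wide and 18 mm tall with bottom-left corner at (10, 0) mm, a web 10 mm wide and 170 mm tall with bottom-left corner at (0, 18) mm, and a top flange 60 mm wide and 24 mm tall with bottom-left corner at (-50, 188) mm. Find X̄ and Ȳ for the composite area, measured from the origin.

X̄ = 9.76 mm, Ȳ = 105.85 mm

Part | A | x̄ᵢ | ȳᵢ | A·x̄ᵢ | A·ȳᵢ
bottom flange | 1350.00 | 47.50 | 9.00 | 64125.00 | 12150.00
web | 1700.00 | 5.00 | 103.00 | 8500.00 | 175100.00
top flange | 1440.00 | -20.00 | 200.00 | -28800.00 | 288000.00
Σ | 4490.00 |  |  | 43825.00 | 475250.00
X̄ = 43825.00 / 4490.00 = 9.76 mm
Ȳ = 475250.00 / 4490.00 = 105.85 mm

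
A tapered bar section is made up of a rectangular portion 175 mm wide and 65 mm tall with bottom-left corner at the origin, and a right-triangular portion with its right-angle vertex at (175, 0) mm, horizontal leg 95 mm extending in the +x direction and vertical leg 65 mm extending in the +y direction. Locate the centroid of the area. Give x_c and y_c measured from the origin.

x_c = 112.94 mm, y_c = 30.19 mm

rectangular portion: A = 175 × 65 = 11375.00, centroid at (87.50, 32.50).
triangular portion: A = ½·95·65 = 3087.50, centroid at (206.67, 21.67).
ΣA = 14462.50 mm², ΣAx_c = 1633395.83 mm³, ΣAy_c = 436583.33 mm³.
x_c = 1633395.83/14462.50 = 112.94 mm; y_c = 436583.33/14462.50 = 30.19 mm.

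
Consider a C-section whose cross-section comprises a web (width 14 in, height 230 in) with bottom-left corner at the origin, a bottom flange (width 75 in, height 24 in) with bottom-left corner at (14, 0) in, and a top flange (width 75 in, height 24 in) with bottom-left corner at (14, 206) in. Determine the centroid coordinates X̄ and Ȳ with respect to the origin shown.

web: A = 14 × 230 = 3220.00, centroid at (7.00, 115.00).
bottom flange: A = 75 × 24 = 1800.00, centroid at (51.50, 12.00).
top flange: A = 75 × 24 = 1800.00, centroid at (51.50, 218.00).
ΣA = 6820.00 in², ΣAX̄ = 207940.00 in³, ΣAȲ = 784300.00 in³.
X̄ = 207940.00/6820.00 = 30.49 in; Ȳ = 784300.00/6820.00 = 115.00 in.

X̄ = 30.49 in, Ȳ = 115.00 in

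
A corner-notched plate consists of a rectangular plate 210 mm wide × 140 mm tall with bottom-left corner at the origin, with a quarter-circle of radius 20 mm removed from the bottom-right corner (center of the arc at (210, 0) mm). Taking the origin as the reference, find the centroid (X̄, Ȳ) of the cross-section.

plate: A = 210 × 140 = 29400.00, centroid at (105.00, 70.00).
removed quarter-circle: A = −¼π·20² = -314.16, centroid at (201.51, 8.49).
ΣA = 29085.84 mm²
ΣAX̄ = (29400.00)(105.00) + (-314.16)(201.51) = 3023693.22 mm³
ΣAȲ = (29400.00)(70.00) + (-314.16)(8.49) = 2055333.33 mm³
X̄ = 3023693.22 / 29085.84 = 103.96 mm
Ȳ = 2055333.33 / 29085.84 = 70.66 mm

X̄ = 103.96 mm, Ȳ = 70.66 mm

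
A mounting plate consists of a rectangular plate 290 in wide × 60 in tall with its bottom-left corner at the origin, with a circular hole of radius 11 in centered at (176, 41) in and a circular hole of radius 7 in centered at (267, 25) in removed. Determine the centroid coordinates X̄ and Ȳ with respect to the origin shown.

X̄ = 143.19 in, Ȳ = 29.80 in

plate: A = 290 × 60 = 17400.00, centroid at (145.00, 30.00).
hole 1: A = −π·11² = -380.13, centroid at (176.00, 41.00).
hole 2: A = −π·7² = -153.94, centroid at (267.00, 25.00).
ΣA = 16865.93 in², ΣAX̄ = 2414995.19 in³, ΣAȲ = 502566.11 in³.
X̄ = 2414995.19/16865.93 = 143.19 in; Ȳ = 502566.11/16865.93 = 29.80 in.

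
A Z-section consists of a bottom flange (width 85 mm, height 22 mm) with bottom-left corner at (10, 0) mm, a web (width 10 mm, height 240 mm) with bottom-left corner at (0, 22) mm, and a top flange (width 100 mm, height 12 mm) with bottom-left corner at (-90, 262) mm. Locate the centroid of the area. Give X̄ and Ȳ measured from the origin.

X̄ = 11.37 mm, Ȳ = 124.86 mm

bottom flange: A = 85 × 22 = 1870.00, centroid at (52.50, 11.00).
web: A = 10 × 240 = 2400.00, centroid at (5.00, 142.00).
top flange: A = 100 × 12 = 1200.00, centroid at (-40.00, 268.00).
ΣA = 5470.00 mm², ΣAX̄ = 62175.00 mm³, ΣAȲ = 682970.00 mm³.
X̄ = 62175.00/5470.00 = 11.37 mm; Ȳ = 682970.00/5470.00 = 124.86 mm.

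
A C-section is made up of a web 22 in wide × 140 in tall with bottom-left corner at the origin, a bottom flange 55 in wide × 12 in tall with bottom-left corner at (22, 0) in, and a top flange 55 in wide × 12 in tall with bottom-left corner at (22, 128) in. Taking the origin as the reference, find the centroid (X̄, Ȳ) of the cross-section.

X̄ = 22.55 in, Ȳ = 70.00 in

web: A = 22 × 140 = 3080.00, centroid at (11.00, 70.00).
bottom flange: A = 55 × 12 = 660.00, centroid at (49.50, 6.00).
top flange: A = 55 × 12 = 660.00, centroid at (49.50, 134.00).
ΣA = 4400.00 in²
ΣAX̄ = (3080.00)(11.00) + (660.00)(49.50) + (660.00)(49.50) = 99220.00 in³
ΣAȲ = (3080.00)(70.00) + (660.00)(6.00) + (660.00)(134.00) = 308000.00 in³
X̄ = 99220.00 / 4400.00 = 22.55 in
Ȳ = 308000.00 / 4400.00 = 70.00 in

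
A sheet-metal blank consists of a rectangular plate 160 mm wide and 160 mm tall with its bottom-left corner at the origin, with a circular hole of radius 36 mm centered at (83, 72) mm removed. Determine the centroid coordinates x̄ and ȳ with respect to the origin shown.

x̄ = 79.43 mm, ȳ = 81.51 mm

plate: A = 160 × 160 = 25600.00, centroid at (80.00, 80.00).
hole: A = −π·36² = -4071.50, centroid at (83.00, 72.00).
ΣA = 21528.50 mm²
ΣAx̄ = (25600.00)(80.00) + (-4071.50)(83.00) = 1710065.16 mm³
ΣAȳ = (25600.00)(80.00) + (-4071.50)(72.00) = 1754851.71 mm³
x̄ = 1710065.16 / 21528.50 = 79.43 mm
ȳ = 1754851.71 / 21528.50 = 81.51 mm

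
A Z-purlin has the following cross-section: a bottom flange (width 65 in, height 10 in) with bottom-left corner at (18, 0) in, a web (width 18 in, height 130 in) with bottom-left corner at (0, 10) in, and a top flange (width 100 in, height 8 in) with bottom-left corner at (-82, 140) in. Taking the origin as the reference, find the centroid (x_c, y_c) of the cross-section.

Part | A | x̄ᵢ | ȳᵢ | A·x̄ᵢ | A·ȳᵢ
bottom flange | 650.00 | 50.50 | 5.00 | 32825.00 | 3250.00
web | 2340.00 | 9.00 | 75.00 | 21060.00 | 175500.00
top flange | 800.00 | -32.00 | 144.00 | -25600.00 | 115200.00
Σ | 3790.00 |  |  | 28285.00 | 293950.00
x_c = 28285.00 / 3790.00 = 7.46 in
y_c = 293950.00 / 3790.00 = 77.56 in

x_c = 7.46 in, y_c = 77.56 in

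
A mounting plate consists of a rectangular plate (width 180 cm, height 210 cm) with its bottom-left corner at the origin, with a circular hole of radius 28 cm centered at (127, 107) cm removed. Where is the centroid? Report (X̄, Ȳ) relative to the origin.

X̄ = 87.42 cm, Ȳ = 104.86 cm

Part | A | x̄ᵢ | ȳᵢ | A·x̄ᵢ | A·ȳᵢ
plate | 37800.00 | 90.00 | 105.00 | 3402000.00 | 3969000.00
hole | -2463.01 | 127.00 | 107.00 | -312802.10 | -263541.92
Σ | 35336.99 |  |  | 3089197.90 | 3705458.08
X̄ = 3089197.90 / 35336.99 = 87.42 cm
Ȳ = 3705458.08 / 35336.99 = 104.86 cm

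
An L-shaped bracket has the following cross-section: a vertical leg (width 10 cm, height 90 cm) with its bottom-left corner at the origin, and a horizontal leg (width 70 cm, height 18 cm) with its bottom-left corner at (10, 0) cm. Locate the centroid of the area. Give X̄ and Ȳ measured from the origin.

X̄ = 28.33 cm, Ȳ = 24.00 cm

Part | A | x̄ᵢ | ȳᵢ | A·x̄ᵢ | A·ȳᵢ
vertical leg | 900.00 | 5.00 | 45.00 | 4500.00 | 40500.00
horizontal leg | 1260.00 | 45.00 | 9.00 | 56700.00 | 11340.00
Σ | 2160.00 |  |  | 61200.00 | 51840.00
X̄ = 61200.00 / 2160.00 = 28.33 cm
Ȳ = 51840.00 / 2160.00 = 24.00 cm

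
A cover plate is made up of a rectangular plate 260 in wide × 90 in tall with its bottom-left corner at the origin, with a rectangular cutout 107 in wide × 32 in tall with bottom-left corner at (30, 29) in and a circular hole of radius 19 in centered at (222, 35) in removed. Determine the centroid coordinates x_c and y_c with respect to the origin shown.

plate: A = 260 × 90 = 23400.00, centroid at (130.00, 45.00).
hole 1: A = −(107 × 32) = -3424.00, centroid at (83.50, 45.00).
hole 2: A = −π·19² = -1134.11, centroid at (222.00, 35.00).
ΣA = 18841.89 in², ΣAx_c = 2504322.48 in³, ΣAy_c = 859225.98 in³.
x_c = 2504322.48/18841.89 = 132.91 in; y_c = 859225.98/18841.89 = 45.60 in.

x_c = 132.91 in, y_c = 45.60 in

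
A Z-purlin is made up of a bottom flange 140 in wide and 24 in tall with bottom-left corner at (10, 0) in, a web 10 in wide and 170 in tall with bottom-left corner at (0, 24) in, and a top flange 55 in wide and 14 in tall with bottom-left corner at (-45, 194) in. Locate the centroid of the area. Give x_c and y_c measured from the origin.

bottom flange: A = 140 × 24 = 3360.00, centroid at (80.00, 12.00).
web: A = 10 × 170 = 1700.00, centroid at (5.00, 109.00).
top flange: A = 55 × 14 = 770.00, centroid at (-17.50, 201.00).
ΣA = 5830.00 in², ΣAx_c = 263825.00 in³, ΣAy_c = 380390.00 in³.
x_c = 263825.00/5830.00 = 45.25 in; y_c = 380390.00/5830.00 = 65.25 in.

x_c = 45.25 in, y_c = 65.25 in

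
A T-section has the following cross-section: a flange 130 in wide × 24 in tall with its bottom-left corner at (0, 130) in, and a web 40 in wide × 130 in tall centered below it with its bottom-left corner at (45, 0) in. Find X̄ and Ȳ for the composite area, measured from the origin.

X̄ = 65.00 in, Ȳ = 93.88 in

web: A = 40 × 130 = 5200.00, centroid at (65.00, 65.00).
flange: A = 130 × 24 = 3120.00, centroid at (65.00, 142.00).
ΣA = 8320.00 in², ΣAX̄ = 540800.00 in³, ΣAȲ = 781040.00 in³.
X̄ = 540800.00/8320.00 = 65.00 in; Ȳ = 781040.00/8320.00 = 93.88 in.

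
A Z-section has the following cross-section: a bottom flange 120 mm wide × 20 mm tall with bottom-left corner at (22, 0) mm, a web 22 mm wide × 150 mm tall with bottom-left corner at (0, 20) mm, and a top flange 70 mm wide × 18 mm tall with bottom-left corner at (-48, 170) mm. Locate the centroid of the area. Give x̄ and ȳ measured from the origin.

Part | A | x̄ᵢ | ȳᵢ | A·x̄ᵢ | A·ȳᵢ
bottom flange | 2400.00 | 82.00 | 10.00 | 196800.00 | 24000.00
web | 3300.00 | 11.00 | 95.00 | 36300.00 | 313500.00
top flange | 1260.00 | -13.00 | 179.00 | -16380.00 | 225540.00
Σ | 6960.00 |  |  | 216720.00 | 563040.00
x̄ = 216720.00 / 6960.00 = 31.14 mm
ȳ = 563040.00 / 6960.00 = 80.90 mm

x̄ = 31.14 mm, ȳ = 80.90 mm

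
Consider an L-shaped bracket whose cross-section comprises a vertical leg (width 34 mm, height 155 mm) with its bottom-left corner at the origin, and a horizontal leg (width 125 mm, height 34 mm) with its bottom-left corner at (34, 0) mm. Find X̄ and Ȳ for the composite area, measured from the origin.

X̄ = 52.49 mm, Ȳ = 50.49 mm

Part | A | x̄ᵢ | ȳᵢ | A·x̄ᵢ | A·ȳᵢ
vertical leg | 5270.00 | 17.00 | 77.50 | 89590.00 | 408425.00
horizontal leg | 4250.00 | 96.50 | 17.00 | 410125.00 | 72250.00
Σ | 9520.00 |  |  | 499715.00 | 480675.00
X̄ = 499715.00 / 9520.00 = 52.49 mm
Ȳ = 480675.00 / 9520.00 = 50.49 mm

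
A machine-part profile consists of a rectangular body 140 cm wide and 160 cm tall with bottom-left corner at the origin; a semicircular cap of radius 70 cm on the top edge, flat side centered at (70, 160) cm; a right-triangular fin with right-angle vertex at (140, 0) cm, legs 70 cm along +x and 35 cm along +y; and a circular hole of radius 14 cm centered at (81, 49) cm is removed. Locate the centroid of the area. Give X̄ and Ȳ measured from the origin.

Part | A | x̄ᵢ | ȳᵢ | A·x̄ᵢ | A·ȳᵢ
rectangular body | 22400.00 | 70.00 | 80.00 | 1568000.00 | 1792000.00
semicircular top | 7696.90 | 70.00 | 189.71 | 538783.14 | 1460170.99
triangular fin | 1225.00 | 163.33 | 11.67 | 200083.33 | 14291.67
hole | -615.75 | 81.00 | 49.00 | -49875.92 | -30171.86
Σ | 30706.15 |  |  | 2256990.55 | 3236290.80
X̄ = 2256990.55 / 30706.15 = 73.50 cm
Ȳ = 3236290.80 / 30706.15 = 105.40 cm

X̄ = 73.50 cm, Ȳ = 105.40 cm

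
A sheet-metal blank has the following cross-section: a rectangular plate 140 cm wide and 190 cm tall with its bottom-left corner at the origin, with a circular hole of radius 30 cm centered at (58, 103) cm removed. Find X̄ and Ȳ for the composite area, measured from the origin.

Part | A | x̄ᵢ | ȳᵢ | A·x̄ᵢ | A·ȳᵢ
plate | 26600.00 | 70.00 | 95.00 | 1862000.00 | 2527000.00
hole | -2827.43 | 58.00 | 103.00 | -163991.14 | -291225.64
Σ | 23772.57 |  |  | 1698008.86 | 2235774.36
X̄ = 1698008.86 / 23772.57 = 71.43 cm
Ȳ = 2235774.36 / 23772.57 = 94.05 cm

X̄ = 71.43 cm, Ȳ = 94.05 cm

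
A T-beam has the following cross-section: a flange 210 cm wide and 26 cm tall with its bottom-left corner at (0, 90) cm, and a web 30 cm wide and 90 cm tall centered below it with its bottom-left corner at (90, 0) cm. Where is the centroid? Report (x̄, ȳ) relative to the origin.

Part | A | x̄ᵢ | ȳᵢ | A·x̄ᵢ | A·ȳᵢ
web | 2700.00 | 105.00 | 45.00 | 283500.00 | 121500.00
flange | 5460.00 | 105.00 | 103.00 | 573300.00 | 562380.00
Σ | 8160.00 |  |  | 856800.00 | 683880.00
x̄ = 856800.00 / 8160.00 = 105.00 cm
ȳ = 683880.00 / 8160.00 = 83.81 cm

x̄ = 105.00 cm, ȳ = 83.81 cm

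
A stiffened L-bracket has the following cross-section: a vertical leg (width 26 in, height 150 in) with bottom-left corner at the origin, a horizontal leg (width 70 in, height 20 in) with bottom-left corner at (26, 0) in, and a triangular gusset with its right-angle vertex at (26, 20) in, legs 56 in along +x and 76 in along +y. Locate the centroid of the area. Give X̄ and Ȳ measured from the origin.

vertical leg: A = 26 × 150 = 3900.00, centroid at (13.00, 75.00).
horizontal leg: A = 70 × 20 = 1400.00, centroid at (61.00, 10.00).
gusset: A = ½·56·76 = 2128.00, centroid at (44.67, 45.33).
ΣA = 7428.00 in², ΣAX̄ = 231150.67 in³, ΣAȲ = 402969.33 in³.
X̄ = 231150.67/7428.00 = 31.12 in; Ȳ = 402969.33/7428.00 = 54.25 in.

X̄ = 31.12 in, Ȳ = 54.25 in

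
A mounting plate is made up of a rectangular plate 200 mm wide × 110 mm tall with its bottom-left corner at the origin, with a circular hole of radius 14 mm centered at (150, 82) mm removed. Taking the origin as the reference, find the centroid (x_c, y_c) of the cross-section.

Part | A | x̄ᵢ | ȳᵢ | A·x̄ᵢ | A·ȳᵢ
plate | 22000.00 | 100.00 | 55.00 | 2200000.00 | 1210000.00
hole | -615.75 | 150.00 | 82.00 | -92362.82 | -50491.68
Σ | 21384.25 |  |  | 2107637.18 | 1159508.32
x_c = 2107637.18 / 21384.25 = 98.56 mm
y_c = 1159508.32 / 21384.25 = 54.22 mm

x_c = 98.56 mm, y_c = 54.22 mm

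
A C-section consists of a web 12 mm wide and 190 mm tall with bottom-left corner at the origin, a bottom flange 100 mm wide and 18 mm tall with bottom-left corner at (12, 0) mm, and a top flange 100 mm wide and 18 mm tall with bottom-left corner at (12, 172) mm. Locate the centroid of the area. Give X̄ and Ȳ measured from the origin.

web: A = 12 × 190 = 2280.00, centroid at (6.00, 95.00).
bottom flange: A = 100 × 18 = 1800.00, centroid at (62.00, 9.00).
top flange: A = 100 × 18 = 1800.00, centroid at (62.00, 181.00).
ΣA = 5880.00 mm², ΣAX̄ = 236880.00 mm³, ΣAȲ = 558600.00 mm³.
X̄ = 236880.00/5880.00 = 40.29 mm; Ȳ = 558600.00/5880.00 = 95.00 mm.

X̄ = 40.29 mm, Ȳ = 95.00 mm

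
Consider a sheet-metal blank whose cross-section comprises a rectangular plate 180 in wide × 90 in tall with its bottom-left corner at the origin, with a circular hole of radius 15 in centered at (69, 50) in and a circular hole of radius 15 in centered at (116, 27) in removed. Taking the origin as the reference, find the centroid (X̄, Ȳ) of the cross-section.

Part | A | x̄ᵢ | ȳᵢ | A·x̄ᵢ | A·ȳᵢ
plate | 16200.00 | 90.00 | 45.00 | 1458000.00 | 729000.00
hole 1 | -706.86 | 69.00 | 50.00 | -48773.23 | -35342.92
hole 2 | -706.86 | 116.00 | 27.00 | -81995.57 | -19085.18
Σ | 14786.28 |  |  | 1327231.21 | 674571.91
X̄ = 1327231.21 / 14786.28 = 89.76 in
Ȳ = 674571.91 / 14786.28 = 45.62 in

X̄ = 89.76 in, Ȳ = 45.62 in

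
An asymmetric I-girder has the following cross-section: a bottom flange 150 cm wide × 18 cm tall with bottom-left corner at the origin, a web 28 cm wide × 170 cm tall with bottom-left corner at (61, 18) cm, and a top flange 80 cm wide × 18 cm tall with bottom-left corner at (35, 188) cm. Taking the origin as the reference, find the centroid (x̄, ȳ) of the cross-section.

Part | A | x̄ᵢ | ȳᵢ | A·x̄ᵢ | A·ȳᵢ
bottom flange | 2700.00 | 75.00 | 9.00 | 202500.00 | 24300.00
web | 4760.00 | 75.00 | 103.00 | 357000.00 | 490280.00
top flange | 1440.00 | 75.00 | 197.00 | 108000.00 | 283680.00
Σ | 8900.00 |  |  | 667500.00 | 798260.00
x̄ = 667500.00 / 8900.00 = 75.00 cm
ȳ = 798260.00 / 8900.00 = 89.69 cm

x̄ = 75.00 cm, ȳ = 89.69 cm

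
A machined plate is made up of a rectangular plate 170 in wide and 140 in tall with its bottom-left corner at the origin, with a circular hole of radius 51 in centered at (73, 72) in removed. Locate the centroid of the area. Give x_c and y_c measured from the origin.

x_c = 91.27 in, y_c = 68.95 in

Part | A | x̄ᵢ | ȳᵢ | A·x̄ᵢ | A·ȳᵢ
plate | 23800.00 | 85.00 | 70.00 | 2023000.00 | 1666000.00
hole | -8171.28 | 73.00 | 72.00 | -596503.62 | -588332.34
Σ | 15628.72 |  |  | 1426496.38 | 1077667.66
x_c = 1426496.38 / 15628.72 = 91.27 in
y_c = 1077667.66 / 15628.72 = 68.95 in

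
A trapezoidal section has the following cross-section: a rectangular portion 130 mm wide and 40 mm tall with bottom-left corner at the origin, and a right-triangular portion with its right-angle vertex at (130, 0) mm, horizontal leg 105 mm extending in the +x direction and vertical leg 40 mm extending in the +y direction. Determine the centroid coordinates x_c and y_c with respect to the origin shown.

rectangular portion: A = 130 × 40 = 5200.00, centroid at (65.00, 20.00).
triangular portion: A = ½·105·40 = 2100.00, centroid at (165.00, 13.33).
ΣA = 7300.00 mm²
ΣAx_c = (5200.00)(65.00) + (2100.00)(165.00) = 684500.00 mm³
ΣAy_c = (5200.00)(20.00) + (2100.00)(13.33) = 132000.00 mm³
x_c = 684500.00 / 7300.00 = 93.77 mm
y_c = 132000.00 / 7300.00 = 18.08 mm

x_c = 93.77 mm, y_c = 18.08 mm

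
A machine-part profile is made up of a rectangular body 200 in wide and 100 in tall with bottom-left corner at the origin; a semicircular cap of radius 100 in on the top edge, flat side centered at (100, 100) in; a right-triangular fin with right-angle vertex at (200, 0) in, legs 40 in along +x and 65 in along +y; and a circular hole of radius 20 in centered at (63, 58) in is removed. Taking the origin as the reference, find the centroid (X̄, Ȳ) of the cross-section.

X̄ = 105.42 in, Ȳ = 89.30 in

Part | A | x̄ᵢ | ȳᵢ | A·x̄ᵢ | A·ȳᵢ
rectangular body | 20000.00 | 100.00 | 50.00 | 2000000.00 | 1000000.00
semicircular top | 15707.96 | 100.00 | 142.44 | 1570796.33 | 2237462.99
triangular fin | 1300.00 | 213.33 | 21.67 | 277333.33 | 28166.67
hole | -1256.64 | 63.00 | 58.00 | -79168.13 | -72884.95
Σ | 35751.33 |  |  | 3768961.53 | 3192744.71
X̄ = 3768961.53 / 35751.33 = 105.42 in
Ȳ = 3192744.71 / 35751.33 = 89.30 in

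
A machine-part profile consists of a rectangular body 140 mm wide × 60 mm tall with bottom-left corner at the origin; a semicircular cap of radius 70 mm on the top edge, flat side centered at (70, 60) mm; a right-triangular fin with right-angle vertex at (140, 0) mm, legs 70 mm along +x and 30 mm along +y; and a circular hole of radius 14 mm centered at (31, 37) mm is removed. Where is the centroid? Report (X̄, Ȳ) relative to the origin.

rectangular body: A = 140 × 60 = 8400.00, centroid at (70.00, 30.00).
semicircular top: A = ½π·70² = 7696.90, centroid at (70.00, 89.71).
triangular fin: A = ½·70·30 = 1050.00, centroid at (163.33, 10.00).
hole: A = −π·14² = -615.75, centroid at (31.00, 37.00).
ΣA = 16531.15 mm², ΣAX̄ = 1279194.82 mm³, ΣAȲ = 930197.96 mm³.
X̄ = 1279194.82/16531.15 = 77.38 mm; Ȳ = 930197.96/16531.15 = 56.27 mm.

X̄ = 77.38 mm, Ȳ = 56.27 mm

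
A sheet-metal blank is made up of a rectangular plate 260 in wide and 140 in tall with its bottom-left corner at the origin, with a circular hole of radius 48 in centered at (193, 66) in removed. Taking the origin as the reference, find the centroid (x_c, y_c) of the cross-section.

x_c = 114.36 in, y_c = 70.99 in

plate: A = 260 × 140 = 36400.00, centroid at (130.00, 70.00).
hole: A = −π·48² = -7238.23, centroid at (193.00, 66.00).
ΣA = 29161.77 in², ΣAx_c = 3335021.71 in³, ΣAy_c = 2070276.85 in³.
x_c = 3335021.71/29161.77 = 114.36 in; y_c = 2070276.85/29161.77 = 70.99 in.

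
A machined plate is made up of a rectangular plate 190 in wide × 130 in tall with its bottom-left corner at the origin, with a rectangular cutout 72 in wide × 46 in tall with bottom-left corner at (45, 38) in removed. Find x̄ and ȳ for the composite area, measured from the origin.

x̄ = 97.17 in, ȳ = 65.62 in

plate: A = 190 × 130 = 24700.00, centroid at (95.00, 65.00).
hole: A = −(72 × 46) = -3312.00, centroid at (81.00, 61.00).
ΣA = 21388.00 in²
ΣAx̄ = (24700.00)(95.00) + (-3312.00)(81.00) = 2078228.00 in³
ΣAȳ = (24700.00)(65.00) + (-3312.00)(61.00) = 1403468.00 in³
x̄ = 2078228.00 / 21388.00 = 97.17 in
ȳ = 1403468.00 / 21388.00 = 65.62 in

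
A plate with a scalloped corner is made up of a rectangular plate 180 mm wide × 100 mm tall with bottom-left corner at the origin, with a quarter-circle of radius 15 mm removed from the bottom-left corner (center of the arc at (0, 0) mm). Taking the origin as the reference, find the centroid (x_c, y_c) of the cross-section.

x_c = 90.83 mm, y_c = 50.43 mm

plate: A = 180 × 100 = 18000.00, centroid at (90.00, 50.00).
removed quarter-circle: A = −¼π·15² = -176.71, centroid at (6.37, 6.37).
ΣA = 17823.29 mm², ΣAx_c = 1618875.00 mm³, ΣAy_c = 898875.00 mm³.
x_c = 1618875.00/17823.29 = 90.83 mm; y_c = 898875.00/17823.29 = 50.43 mm.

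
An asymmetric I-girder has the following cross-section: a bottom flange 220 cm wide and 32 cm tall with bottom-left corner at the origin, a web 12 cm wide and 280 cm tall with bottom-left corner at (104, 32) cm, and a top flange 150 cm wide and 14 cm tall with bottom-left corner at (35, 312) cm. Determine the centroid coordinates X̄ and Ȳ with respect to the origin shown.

X̄ = 110.00 cm, Ȳ = 108.84 cm

bottom flange: A = 220 × 32 = 7040.00, centroid at (110.00, 16.00).
web: A = 12 × 280 = 3360.00, centroid at (110.00, 172.00).
top flange: A = 150 × 14 = 2100.00, centroid at (110.00, 319.00).
ΣA = 12500.00 cm², ΣAX̄ = 1375000.00 cm³, ΣAȲ = 1360460.00 cm³.
X̄ = 1375000.00/12500.00 = 110.00 cm; Ȳ = 1360460.00/12500.00 = 108.84 cm.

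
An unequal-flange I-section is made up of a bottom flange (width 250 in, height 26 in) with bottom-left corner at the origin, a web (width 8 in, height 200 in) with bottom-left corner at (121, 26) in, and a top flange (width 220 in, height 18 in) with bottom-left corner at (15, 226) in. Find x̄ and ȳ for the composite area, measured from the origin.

bottom flange: A = 250 × 26 = 6500.00, centroid at (125.00, 13.00).
web: A = 8 × 200 = 1600.00, centroid at (125.00, 126.00).
top flange: A = 220 × 18 = 3960.00, centroid at (125.00, 235.00).
ΣA = 12060.00 in², ΣAx̄ = 1507500.00 in³, ΣAȳ = 1216700.00 in³.
x̄ = 1507500.00/12060.00 = 125.00 in; ȳ = 1216700.00/12060.00 = 100.89 in.

x̄ = 125.00 in, ȳ = 100.89 in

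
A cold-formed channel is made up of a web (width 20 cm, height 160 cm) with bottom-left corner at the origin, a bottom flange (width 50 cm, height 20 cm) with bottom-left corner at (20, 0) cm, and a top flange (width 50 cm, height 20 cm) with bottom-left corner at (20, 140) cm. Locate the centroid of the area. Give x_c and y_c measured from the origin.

x_c = 23.46 cm, y_c = 80.00 cm

Part | A | x̄ᵢ | ȳᵢ | A·x̄ᵢ | A·ȳᵢ
web | 3200.00 | 10.00 | 80.00 | 32000.00 | 256000.00
bottom flange | 1000.00 | 45.00 | 10.00 | 45000.00 | 10000.00
top flange | 1000.00 | 45.00 | 150.00 | 45000.00 | 150000.00
Σ | 5200.00 |  |  | 122000.00 | 416000.00
x_c = 122000.00 / 5200.00 = 23.46 cm
y_c = 416000.00 / 5200.00 = 80.00 cm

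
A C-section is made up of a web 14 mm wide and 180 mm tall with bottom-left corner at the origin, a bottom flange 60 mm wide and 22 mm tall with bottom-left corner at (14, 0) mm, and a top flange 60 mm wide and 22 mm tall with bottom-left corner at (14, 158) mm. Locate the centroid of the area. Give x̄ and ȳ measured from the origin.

web: A = 14 × 180 = 2520.00, centroid at (7.00, 90.00).
bottom flange: A = 60 × 22 = 1320.00, centroid at (44.00, 11.00).
top flange: A = 60 × 22 = 1320.00, centroid at (44.00, 169.00).
ΣA = 5160.00 mm², ΣAx̄ = 133800.00 mm³, ΣAȳ = 464400.00 mm³.
x̄ = 133800.00/5160.00 = 25.93 mm; ȳ = 464400.00/5160.00 = 90.00 mm.

x̄ = 25.93 mm, ȳ = 90.00 mm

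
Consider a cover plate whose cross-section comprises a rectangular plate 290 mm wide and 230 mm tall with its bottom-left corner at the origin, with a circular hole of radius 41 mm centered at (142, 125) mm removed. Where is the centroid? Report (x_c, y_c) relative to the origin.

x_c = 145.26 mm, y_c = 114.14 mm

plate: A = 290 × 230 = 66700.00, centroid at (145.00, 115.00).
hole: A = −π·41² = -5281.02, centroid at (142.00, 125.00).
ΣA = 61418.98 mm²
ΣAx_c = (66700.00)(145.00) + (-5281.02)(142.00) = 8921595.55 mm³
ΣAy_c = (66700.00)(115.00) + (-5281.02)(125.00) = 7010372.84 mm³
x_c = 8921595.55 / 61418.98 = 145.26 mm
y_c = 7010372.84 / 61418.98 = 114.14 mm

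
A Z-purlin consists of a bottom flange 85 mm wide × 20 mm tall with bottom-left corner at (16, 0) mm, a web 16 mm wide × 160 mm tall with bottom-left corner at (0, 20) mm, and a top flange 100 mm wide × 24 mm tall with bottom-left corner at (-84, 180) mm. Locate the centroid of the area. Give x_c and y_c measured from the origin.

x_c = 5.76 mm, y_c = 110.18 mm

Part | A | x̄ᵢ | ȳᵢ | A·x̄ᵢ | A·ȳᵢ
bottom flange | 1700.00 | 58.50 | 10.00 | 99450.00 | 17000.00
web | 2560.00 | 8.00 | 100.00 | 20480.00 | 256000.00
top flange | 2400.00 | -34.00 | 192.00 | -81600.00 | 460800.00
Σ | 6660.00 |  |  | 38330.00 | 733800.00
x_c = 38330.00 / 6660.00 = 5.76 mm
y_c = 733800.00 / 6660.00 = 110.18 mm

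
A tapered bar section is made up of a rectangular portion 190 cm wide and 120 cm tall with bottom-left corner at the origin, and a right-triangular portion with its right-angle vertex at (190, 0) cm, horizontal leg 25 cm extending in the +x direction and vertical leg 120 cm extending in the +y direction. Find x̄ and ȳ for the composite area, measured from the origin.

x̄ = 101.38 cm, ȳ = 58.77 cm

rectangular portion: A = 190 × 120 = 22800.00, centroid at (95.00, 60.00).
triangular portion: A = ½·25·120 = 1500.00, centroid at (198.33, 40.00).
ΣA = 24300.00 cm², ΣAx̄ = 2463500.00 cm³, ΣAȳ = 1428000.00 cm³.
x̄ = 2463500.00/24300.00 = 101.38 cm; ȳ = 1428000.00/24300.00 = 58.77 cm.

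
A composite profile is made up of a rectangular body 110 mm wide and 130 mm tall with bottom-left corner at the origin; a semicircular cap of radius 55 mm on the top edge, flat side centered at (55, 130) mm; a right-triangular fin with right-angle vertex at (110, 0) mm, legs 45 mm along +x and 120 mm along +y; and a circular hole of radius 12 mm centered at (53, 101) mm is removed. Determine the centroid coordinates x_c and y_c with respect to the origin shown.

x_c = 63.92 mm, y_c = 80.77 mm

rectangular body: A = 110 × 130 = 14300.00, centroid at (55.00, 65.00).
semicircular top: A = ½π·55² = 4751.66, centroid at (55.00, 153.34).
triangular fin: A = ½·45·120 = 2700.00, centroid at (125.00, 40.00).
hole: A = −π·12² = -452.39, centroid at (53.00, 101.00).
ΣA = 21299.27 mm², ΣAx_c = 1361364.60 mm³, ΣAy_c = 1720441.00 mm³.
x_c = 1361364.60/21299.27 = 63.92 mm; y_c = 1720441.00/21299.27 = 80.77 mm.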